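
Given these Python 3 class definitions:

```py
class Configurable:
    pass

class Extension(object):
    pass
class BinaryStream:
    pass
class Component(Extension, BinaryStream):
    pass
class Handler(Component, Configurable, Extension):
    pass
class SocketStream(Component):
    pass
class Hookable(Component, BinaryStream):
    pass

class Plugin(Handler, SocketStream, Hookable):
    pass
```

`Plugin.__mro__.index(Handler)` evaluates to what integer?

L[Plugin] = Plugin + merge(L[Handler], L[SocketStream], L[Hookable], [Handler SocketStream Hookable])
  take Handler:  [Handler Component Configurable Extension BinaryStream object] + [SocketStream Component Extension BinaryStream object] + [Hookable Component Extension BinaryStream object] + [Handler SocketStream Hookable]
  take SocketStream:  [Component Configurable Extension BinaryStream object] + [SocketStream Component Extension BinaryStream object] + [Hookable Component Extension BinaryStream object] + [SocketStream Hookable]
  take Hookable:  [Component Configurable Extension BinaryStream object] + [Component Extension BinaryStream object] + [Hookable Component Extension BinaryStream object] + [Hookable]
  take Component:  [Component Configurable Extension BinaryStream object] + [Component Extension BinaryStream object] + [Component Extension BinaryStream object]
  take Configurable:  [Configurable Extension BinaryStream object] + [Extension BinaryStream object] + [Extension BinaryStream object]
  take Extension:  [Extension BinaryStream object] + [Extension BinaryStream object] + [Extension BinaryStream object]
  take BinaryStream:  [BinaryStream object] + [BinaryStream object] + [BinaryStream object]
  take object:  [object] + [object] + [object]
MRO: Plugin Handler SocketStream Hookable Component Configurable Extension BinaryStream object
Handler sits at index 1.

1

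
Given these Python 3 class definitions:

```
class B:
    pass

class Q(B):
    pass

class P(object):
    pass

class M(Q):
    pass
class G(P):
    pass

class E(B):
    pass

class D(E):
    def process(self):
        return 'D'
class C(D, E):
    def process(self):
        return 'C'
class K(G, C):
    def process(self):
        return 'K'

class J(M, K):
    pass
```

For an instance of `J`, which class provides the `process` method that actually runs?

K

L[J] = J + merge(L[M], L[K], [M K])
  take M:  [M Q B object] + [K G P C D E B object] + [M K]
  take Q:  [Q B object] + [K G P C D E B object] + [K]
  take K:  [B object] + [K G P C D E B object] + [K]
  take G:  [B object] + [G P C D E B object]
  take P:  [B object] + [P C D E B object]
  take C:  [B object] + [C D E B object]
  take D:  [B object] + [D E B object]
  take E:  [B object] + [E B object]
  take B:  [B object] + [B object]
  take object:  [object] + [object]
MRO: J M Q K G P C D E B object
process is defined in: C, D, K. First along the MRO is K.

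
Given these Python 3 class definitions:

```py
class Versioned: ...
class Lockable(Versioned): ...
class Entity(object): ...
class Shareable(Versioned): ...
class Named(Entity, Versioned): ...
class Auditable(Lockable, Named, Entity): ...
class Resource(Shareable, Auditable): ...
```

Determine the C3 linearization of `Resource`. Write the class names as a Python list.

[Resource, Shareable, Auditable, Lockable, Named, Entity, Versioned, object]

L[Resource] = Resource + merge(L[Shareable], L[Auditable], [Shareable Auditable])
  take Shareable:  [Shareable Versioned object] + [Auditable Lockable Named Entity Versioned object] + [Shareable Auditable]
  take Auditable:  [Versioned object] + [Auditable Lockable Named Entity Versioned object] + [Auditable]
  take Lockable:  [Versioned object] + [Lockable Named Entity Versioned object]
  take Named:  [Versioned object] + [Named Entity Versioned object]
  take Entity:  [Versioned object] + [Entity Versioned object]
  take Versioned:  [Versioned object] + [Versioned object]
  take object:  [object] + [object]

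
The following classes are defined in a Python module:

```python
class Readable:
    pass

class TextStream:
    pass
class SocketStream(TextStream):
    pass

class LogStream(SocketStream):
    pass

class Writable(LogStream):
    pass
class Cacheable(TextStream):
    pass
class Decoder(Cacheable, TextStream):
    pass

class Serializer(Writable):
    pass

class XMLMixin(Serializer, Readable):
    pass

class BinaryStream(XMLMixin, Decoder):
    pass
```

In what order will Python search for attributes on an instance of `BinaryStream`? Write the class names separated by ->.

L[BinaryStream] = BinaryStream + merge(L[XMLMixin], L[Decoder], [XMLMixin Decoder])
  take XMLMixin:  [XMLMixin Serializer Writable LogStream SocketStream TextStream Readable object] + [Decoder Cacheable TextStream object] + [XMLMixin Decoder]
  take Serializer:  [Serializer Writable LogStream SocketStream TextStream Readable object] + [Decoder Cacheable TextStream object] + [Decoder]
  take Writable:  [Writable LogStream SocketStream TextStream Readable object] + [Decoder Cacheable TextStream object] + [Decoder]
  take LogStream:  [LogStream SocketStream TextStream Readable object] + [Decoder Cacheable TextStream object] + [Decoder]
  take SocketStream:  [SocketStream TextStream Readable object] + [Decoder Cacheable TextStream object] + [Decoder]
  take Decoder:  [TextStream Readable object] + [Decoder Cacheable TextStream object] + [Decoder]
  take Cacheable:  [TextStream Readable object] + [Cacheable TextStream object]
  take TextStream:  [TextStream Readable object] + [TextStream object]
  take Readable:  [Readable object] + [object]
  take object:  [object] + [object]

BinaryStream -> XMLMixin -> Serializer -> Writable -> LogStream -> SocketStream -> Decoder -> Cacheable -> TextStream -> Readable -> object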